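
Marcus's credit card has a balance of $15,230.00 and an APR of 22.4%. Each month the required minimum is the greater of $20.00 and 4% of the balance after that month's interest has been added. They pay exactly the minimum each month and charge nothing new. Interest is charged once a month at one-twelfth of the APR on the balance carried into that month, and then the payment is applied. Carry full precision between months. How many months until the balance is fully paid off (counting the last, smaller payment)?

Monthly rate r = 22.4%/12 = 1.86667% = 0.0186667.
While 4% of the post-interest balance exceeds $20.00, each month B ← (B·(1+r))·(1 − 0.04), i.e. B shrinks by the factor (1+r)·0.96 = 0.97792.
This holds for months 1–154. Entering month 155 the balance is $489.12; 4% of the post-interest balance is now below $20.00, so the flat $20.00 minimum applies from here.
From month 155 a fixed $20.00 at rate r clears $489.12 in 33 more payments. Total: 154 + 33 = 187 months.

187 months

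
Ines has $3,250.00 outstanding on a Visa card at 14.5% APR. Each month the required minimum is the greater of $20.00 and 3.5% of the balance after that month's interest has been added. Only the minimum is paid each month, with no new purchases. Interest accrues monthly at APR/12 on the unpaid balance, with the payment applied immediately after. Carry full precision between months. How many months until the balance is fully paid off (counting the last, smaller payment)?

109 months

Monthly rate r = 14.5%/12 = 1.20833% = 0.0120833.
While 3.5% of the post-interest balance exceeds $20.00, each month B ← (B·(1+r))·(1 − 0.035), i.e. B shrinks by the factor (1+r)·0.965 = 0.97666.
This holds for months 1–75. Entering month 76 the balance is $552.91; 3.5% of the post-interest balance is now below $20.00, so the flat $20.00 minimum applies from here.
From month 76 a fixed $20.00 at rate r clears $552.91 in 34 more payments. Total: 75 + 34 = 109 months.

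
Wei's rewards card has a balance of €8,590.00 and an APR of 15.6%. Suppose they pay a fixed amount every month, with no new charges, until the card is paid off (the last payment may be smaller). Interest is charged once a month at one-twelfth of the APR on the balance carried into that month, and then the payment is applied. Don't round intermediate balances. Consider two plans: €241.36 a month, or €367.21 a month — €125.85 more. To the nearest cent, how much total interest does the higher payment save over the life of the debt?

€1,299.52

Monthly rate r = 15.6%/12 = 1.3% = 0.013.
At €241.36/mo: n = ⌈−ln(1 − rB₀/P)/ln(1+r)⌉ = 49 payments (last €21.88); total interest = total paid − €8,590.00 = €3,017.16.
At €367.21/mo: 29 payments (last €25.76); total interest €1,717.64.
Interest saved = €3,017.16 − €1,717.64 = €1,299.52.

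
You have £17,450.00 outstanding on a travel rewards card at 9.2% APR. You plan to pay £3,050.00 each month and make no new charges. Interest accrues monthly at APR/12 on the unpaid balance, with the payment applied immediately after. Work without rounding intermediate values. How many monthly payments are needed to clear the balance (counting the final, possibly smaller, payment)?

6 months

Monthly rate r = 9.2%/12 = 0.766667% = 0.00766667.
Recurrence: B ← B·(1+r) − £3,050.00.
Month 1: interest £133.78; balance after payment £14,533.78.
Month 2: interest £111.43; balance after payment £11,595.21.
Month 3: interest £88.90; balance after payment £8,634.11.
Month 4: interest £66.19; balance after payment £5,650.30.
Month 5: interest £43.32; balance after payment £2,643.62.
Month 6: interest £20.27; balance after payment £0.00.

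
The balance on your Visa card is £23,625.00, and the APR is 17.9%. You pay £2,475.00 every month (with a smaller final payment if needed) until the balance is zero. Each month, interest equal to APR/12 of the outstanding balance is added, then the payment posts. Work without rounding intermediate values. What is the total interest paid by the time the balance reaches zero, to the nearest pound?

£2,055

Monthly rate r = 17.9%/12 = 1.49167% = 0.0149167.
Payoff takes n = ⌈−ln(1 − rB₀/P)/ln(1+r)⌉ = ⌈10.374⌉ = 11 payments; the last is £929.76.
Total paid = 10·£2,475.00 + £929.76 = £25,679.76.
Total interest = total paid − principal = £25,679.76 − £23,625.00 = £2,054.76.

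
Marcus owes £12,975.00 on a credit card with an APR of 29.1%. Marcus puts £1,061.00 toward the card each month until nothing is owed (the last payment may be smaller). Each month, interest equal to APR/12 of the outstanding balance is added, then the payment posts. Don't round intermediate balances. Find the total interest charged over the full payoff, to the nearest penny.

Monthly rate r = 29.1%/12 = 2.425% = 0.02425.
Payoff takes n = ⌈−ln(1 − rB₀/P)/ln(1+r)⌉ = ⌈14.681⌉ = 15 payments; the last is £725.21.
Total paid = 14·£1,061.00 + £725.21 = £15,579.21.
Total interest = total paid − principal = £15,579.21 − £12,975.00 = £2,604.21.

£2,604.21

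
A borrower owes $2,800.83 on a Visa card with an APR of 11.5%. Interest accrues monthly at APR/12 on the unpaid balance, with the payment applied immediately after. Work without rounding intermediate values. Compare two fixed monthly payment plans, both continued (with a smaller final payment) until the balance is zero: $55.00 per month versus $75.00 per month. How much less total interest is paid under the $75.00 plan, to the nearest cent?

Monthly rate r = 11.5%/12 = 0.958333% = 0.00958333.
At $55.00/mo: n = ⌈−ln(1 − rB₀/P)/ln(1+r)⌉ = 71 payments (last $10.63); total interest = total paid − $2,800.83 = $1,059.80.
At $75.00/mo: 47 payments (last $33.52); total interest $682.69.
Interest saved = $1,059.80 − $682.69 = $377.11.

$377.11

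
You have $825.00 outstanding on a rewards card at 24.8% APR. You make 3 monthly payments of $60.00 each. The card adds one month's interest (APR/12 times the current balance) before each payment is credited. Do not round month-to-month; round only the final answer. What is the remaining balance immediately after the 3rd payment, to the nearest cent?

$693.47

Monthly rate r = 24.8%/12 = 2.06667% = 0.0206667.
Each month: B ← B·(1+r) − $60.00.
Month 1: interest $17.05; balance after payment $782.05.
Month 2: interest $16.16; balance after payment $738.21.
Month 3: interest $15.26; balance after payment $693.47.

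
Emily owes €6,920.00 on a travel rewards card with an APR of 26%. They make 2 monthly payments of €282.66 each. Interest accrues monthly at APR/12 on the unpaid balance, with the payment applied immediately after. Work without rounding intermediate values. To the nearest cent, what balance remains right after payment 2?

€6,651.67

Monthly rate r = 26%/12 = 2.16667% = 0.0216667.
Each month: B ← B·(1+r) − €282.66.
Month 1: interest €149.93; balance after payment €6,787.27.
Month 2: interest €147.06; balance after payment €6,651.67.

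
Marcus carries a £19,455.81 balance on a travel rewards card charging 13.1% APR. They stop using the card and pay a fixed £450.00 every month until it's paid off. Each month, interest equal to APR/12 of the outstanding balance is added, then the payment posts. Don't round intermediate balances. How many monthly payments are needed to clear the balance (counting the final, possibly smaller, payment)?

59 payments

Monthly rate r = 13.1%/12 = 1.09167% = 0.0109167.
Recurrence: B ← B·(1+r) − £450.00.
Month 1: interest £212.39; balance after payment £19,218.20.
Month 2: interest £209.80; balance after payment £18,978.00.
Closed form: n = −ln(1 − rB₀/P)/ln(1+r) = −ln(0.52802)/ln(1.01092) ≈ 58.819, so the balance reaches zero during payment 59.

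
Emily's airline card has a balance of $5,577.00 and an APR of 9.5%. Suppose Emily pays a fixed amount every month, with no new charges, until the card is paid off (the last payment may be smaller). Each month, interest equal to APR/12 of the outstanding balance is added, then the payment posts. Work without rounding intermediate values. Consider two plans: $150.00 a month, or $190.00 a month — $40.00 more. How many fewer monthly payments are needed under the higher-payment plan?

11 fewer payments

Monthly rate r = 9.5%/12 = 0.791667% = 0.00791667.
At $150.00/mo: n = ⌈−ln(1 − rB₀/P)/ln(1+r)⌉ = 45 payments (last $31.72); total interest = total paid − $5,577.00 = $1,054.72.
At $190.00/mo: 34 payments (last $102.17); total interest $795.17.
Payments saved = 45 − 34 = 11.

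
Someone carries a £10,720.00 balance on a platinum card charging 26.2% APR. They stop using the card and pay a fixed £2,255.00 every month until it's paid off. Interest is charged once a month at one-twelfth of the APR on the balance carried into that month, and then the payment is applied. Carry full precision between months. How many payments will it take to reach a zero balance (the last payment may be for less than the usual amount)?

6 months

Monthly rate r = 26.2%/12 = 2.18333% = 0.0218333.
Recurrence: B ← B·(1+r) − £2,255.00.
Month 1: interest £234.05; balance after payment £8,699.05.
Month 2: interest £189.93; balance after payment £6,633.98.
Month 3: interest £144.84; balance after payment £4,523.82.
Month 4: interest £98.77; balance after payment £2,367.59.
Month 5: interest £51.69; balance after payment £164.29.
Month 6: interest £3.59; balance after payment £0.00.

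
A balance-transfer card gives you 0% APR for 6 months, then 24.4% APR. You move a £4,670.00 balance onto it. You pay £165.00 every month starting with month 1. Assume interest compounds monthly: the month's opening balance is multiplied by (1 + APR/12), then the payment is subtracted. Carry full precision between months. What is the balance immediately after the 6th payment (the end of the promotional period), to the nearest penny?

Promo months 1–6 at r₀ = 0%/12 = 0; months 7+ at r₁ = 24.4%/12 = 0.0203333.
After month 6 (no interest yet): B = £4,670.00 − 6·£165.00 = £3,680.00.

£3,680.00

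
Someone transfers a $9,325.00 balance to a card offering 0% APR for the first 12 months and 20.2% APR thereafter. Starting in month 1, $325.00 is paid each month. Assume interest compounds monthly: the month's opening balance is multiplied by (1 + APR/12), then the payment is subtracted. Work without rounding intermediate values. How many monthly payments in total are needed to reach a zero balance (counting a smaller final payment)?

Promo months 1–12 at r₀ = 0%/12 = 0; months 13+ at r₁ = 20.2%/12 = 0.0168333.
After month 12 (no interest yet): B = $9,325.00 − 12·$325.00 = $5,425.00.
Then at r₁ with $325.00/mo: n₂ = −ln(1 − r₁·B/P)/ln(1+r₁) ≈ 19.76 → 20 more payments.

32 payments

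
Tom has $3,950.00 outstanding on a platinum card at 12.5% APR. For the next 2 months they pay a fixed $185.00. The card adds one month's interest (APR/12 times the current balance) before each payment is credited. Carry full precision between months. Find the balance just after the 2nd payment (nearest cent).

$3,660.79

Monthly rate r = 12.5%/12 = 1.04167% = 0.0104167.
Each month: B ← B·(1+r) − $185.00.
Month 1: interest $41.15; balance after payment $3,806.15.
Month 2: interest $39.65; balance after payment $3,660.79.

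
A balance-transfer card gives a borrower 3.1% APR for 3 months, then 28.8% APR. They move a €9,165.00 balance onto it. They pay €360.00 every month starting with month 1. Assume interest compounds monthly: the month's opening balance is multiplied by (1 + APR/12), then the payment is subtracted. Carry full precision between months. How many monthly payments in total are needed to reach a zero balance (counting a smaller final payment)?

Promo months 1–3 at r₀ = 3.1%/12 = 0.00258333; months 4+ at r₁ = 28.8%/12 = 0.024.
After month 3: iterate B ← B·(1+r₀) − €360.00 for 3 months → €8,153.42.
Then at r₁ with €360.00/mo: n₂ = −ln(1 − r₁·B/P)/ln(1+r₁) ≈ 33.07 → 34 more payments.

37 months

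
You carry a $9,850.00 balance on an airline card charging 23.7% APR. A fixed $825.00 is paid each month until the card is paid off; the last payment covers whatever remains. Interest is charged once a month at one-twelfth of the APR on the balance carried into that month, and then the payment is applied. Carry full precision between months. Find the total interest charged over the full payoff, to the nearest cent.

Monthly rate r = 23.7%/12 = 1.975% = 0.01975.
Payoff takes n = ⌈−ln(1 − rB₀/P)/ln(1+r)⌉ = ⌈13.751⌉ = 14 payments; the last is $620.85.
Total paid = 13·$825.00 + $620.85 = $11,345.85.
Total interest = total paid − principal = $11,345.85 − $9,850.00 = $1,495.85.

$1,495.85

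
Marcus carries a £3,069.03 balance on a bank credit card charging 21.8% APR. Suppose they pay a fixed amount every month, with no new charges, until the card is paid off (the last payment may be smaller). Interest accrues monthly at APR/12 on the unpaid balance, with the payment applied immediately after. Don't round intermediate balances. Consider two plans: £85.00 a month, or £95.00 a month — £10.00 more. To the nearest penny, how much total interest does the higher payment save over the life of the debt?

£372.47

Monthly rate r = 21.8%/12 = 1.81667% = 0.0181667.
At £85.00/mo: n = ⌈−ln(1 − rB₀/P)/ln(1+r)⌉ = 60 payments (last £22.32); total interest = total paid − £3,069.03 = £1,968.29.
At £95.00/mo: 50 payments (last £9.85); total interest £1,595.82.
Interest saved = £1,968.29 − £1,595.82 = £372.47.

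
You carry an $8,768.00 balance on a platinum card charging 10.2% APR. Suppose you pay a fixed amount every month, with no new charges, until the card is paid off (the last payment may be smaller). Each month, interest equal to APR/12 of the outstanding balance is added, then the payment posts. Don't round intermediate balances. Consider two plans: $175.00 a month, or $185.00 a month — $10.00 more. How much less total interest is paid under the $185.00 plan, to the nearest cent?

$203.79

Monthly rate r = 10.2%/12 = 0.85% = 0.0085.
At $175.00/mo: n = ⌈−ln(1 − rB₀/P)/ln(1+r)⌉ = 66 payments (last $98.22); total interest = total paid − $8,768.00 = $2,705.22.
At $185.00/mo: 61 payments (last $169.43); total interest $2,501.43.
Interest saved = $2,705.22 − $2,501.43 = $203.79.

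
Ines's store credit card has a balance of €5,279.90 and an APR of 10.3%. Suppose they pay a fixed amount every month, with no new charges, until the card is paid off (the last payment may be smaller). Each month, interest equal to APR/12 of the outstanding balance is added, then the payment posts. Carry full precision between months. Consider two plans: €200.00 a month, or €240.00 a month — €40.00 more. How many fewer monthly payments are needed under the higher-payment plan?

Monthly rate r = 10.3%/12 = 0.858333% = 0.00858333.
At €200.00/mo: n = ⌈−ln(1 − rB₀/P)/ln(1+r)⌉ = 31 payments (last €12.97); total interest = total paid − €5,279.90 = €733.07.
At €240.00/mo: 25 payments (last €116.97); total interest €597.07.
Payments saved = 31 − 25 = 6.

6 fewer payments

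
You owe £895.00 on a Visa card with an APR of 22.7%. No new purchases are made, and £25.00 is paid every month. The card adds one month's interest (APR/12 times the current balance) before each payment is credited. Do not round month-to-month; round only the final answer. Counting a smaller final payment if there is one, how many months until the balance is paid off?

Monthly rate r = 22.7%/12 = 1.89167% = 0.0189167.
Recurrence: B ← B·(1+r) − £25.00.
Month 1: interest £16.93; balance after payment £886.93.
Month 2: interest £16.78; balance after payment £878.71.
Closed form: n = −ln(1 − rB₀/P)/ln(1+r) = −ln(0.32278)/ln(1.01892) ≈ 60.340, so the balance reaches zero during payment 61.

61 payments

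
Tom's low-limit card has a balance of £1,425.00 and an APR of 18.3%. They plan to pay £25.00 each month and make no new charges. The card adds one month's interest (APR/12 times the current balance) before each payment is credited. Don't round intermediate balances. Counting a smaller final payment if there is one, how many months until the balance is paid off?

135 payments

Monthly rate r = 18.3%/12 = 1.525% = 0.01525.
Recurrence: B ← B·(1+r) − £25.00.
Month 1: interest £21.73; balance after payment £1,421.73.
Month 2: interest £21.68; balance after payment £1,418.41.
Closed form: n = −ln(1 − rB₀/P)/ln(1+r) = −ln(0.13075)/ln(1.01525) ≈ 134.422, so the balance reaches zero during payment 135.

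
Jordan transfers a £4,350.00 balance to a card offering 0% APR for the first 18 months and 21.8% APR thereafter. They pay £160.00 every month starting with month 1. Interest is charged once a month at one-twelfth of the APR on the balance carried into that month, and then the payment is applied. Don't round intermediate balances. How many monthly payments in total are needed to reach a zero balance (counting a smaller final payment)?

Promo months 1–18 at r₀ = 0%/12 = 0; months 19+ at r₁ = 21.8%/12 = 0.0181667.
After month 18 (no interest yet): B = £4,350.00 − 18·£160.00 = £1,470.00.
Then at r₁ with £160.00/mo: n₂ = −ln(1 − r₁·B/P)/ln(1+r₁) ≈ 10.14 → 11 more payments.

29 payments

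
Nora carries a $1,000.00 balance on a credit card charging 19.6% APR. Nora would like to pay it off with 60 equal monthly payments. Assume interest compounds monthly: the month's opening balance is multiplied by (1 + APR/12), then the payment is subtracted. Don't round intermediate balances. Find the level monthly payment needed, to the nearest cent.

Monthly rate r = 19.6%/12 = 1.63333% = 0.0163333.
Level-payment amortization: P = B₀·r / (1 − (1+r)^(−n)) = 1000.00·0.0163333 / (1 − 1.01633^(−60)).
Denominator 1 − (1+r)^(−60) = 0.621705679.
P = 16.3333 / 0.621705679 ≈ 26.27.

$26.27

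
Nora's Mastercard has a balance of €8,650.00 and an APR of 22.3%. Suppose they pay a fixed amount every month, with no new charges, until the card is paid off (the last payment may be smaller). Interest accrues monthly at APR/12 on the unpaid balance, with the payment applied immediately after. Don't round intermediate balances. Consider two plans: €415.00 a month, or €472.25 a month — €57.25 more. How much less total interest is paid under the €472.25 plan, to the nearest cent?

€370.56

Monthly rate r = 22.3%/12 = 1.85833% = 0.0185833.
At €415.00/mo: n = ⌈−ln(1 − rB₀/P)/ln(1+r)⌉ = 27 payments (last €253.61); total interest = total paid − €8,650.00 = €2,393.61.
At €472.25/mo: 23 payments (last €283.55); total interest €2,023.05.
Interest saved = €2,393.61 − €2,023.05 = €370.56.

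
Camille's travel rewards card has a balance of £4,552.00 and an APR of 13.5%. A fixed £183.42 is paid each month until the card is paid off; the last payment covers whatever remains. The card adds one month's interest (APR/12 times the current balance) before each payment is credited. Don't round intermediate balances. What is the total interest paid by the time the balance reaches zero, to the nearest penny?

£815.89

Monthly rate r = 13.5%/12 = 1.125% = 0.01125.
Payoff takes n = ⌈−ln(1 − rB₀/P)/ln(1+r)⌉ = ⌈29.264⌉ = 30 payments; the last is £48.71.
Total paid = 29·£183.42 + £48.71 = £5,367.89.
Total interest = total paid − principal = £5,367.89 − £4,552.00 = £815.89.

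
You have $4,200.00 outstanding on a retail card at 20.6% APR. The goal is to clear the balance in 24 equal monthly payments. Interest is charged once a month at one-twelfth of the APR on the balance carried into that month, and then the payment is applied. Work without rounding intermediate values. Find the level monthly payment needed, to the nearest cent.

Monthly rate r = 20.6%/12 = 1.71667% = 0.0171667.
Level-payment amortization: P = B₀·r / (1 − (1+r)^(−n)) = 4200.00·0.0171667 / (1 − 1.01717^(−24)).
Denominator 1 − (1+r)^(−24) = 0.335355936.
P = 72.1 / 0.335355936 ≈ 215.00.

$215.00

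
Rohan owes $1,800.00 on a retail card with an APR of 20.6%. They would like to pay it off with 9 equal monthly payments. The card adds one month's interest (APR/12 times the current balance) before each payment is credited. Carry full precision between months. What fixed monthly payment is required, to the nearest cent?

$217.56

Monthly rate r = 20.6%/12 = 1.71667% = 0.0171667.
Level-payment amortization: P = B₀·r / (1 − (1+r)^(−n)) = 1800.00·0.0171667 / (1 − 1.01717^(−9)).
Denominator 1 − (1+r)^(−9) = 0.142032328.
P = 30.9 / 0.142032328 ≈ 217.56.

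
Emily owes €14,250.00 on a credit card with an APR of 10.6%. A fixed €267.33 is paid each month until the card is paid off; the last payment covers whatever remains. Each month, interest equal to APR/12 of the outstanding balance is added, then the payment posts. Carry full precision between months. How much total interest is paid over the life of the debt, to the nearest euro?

Monthly rate r = 10.6%/12 = 0.883333% = 0.00883333.
Payoff takes n = ⌈−ln(1 − rB₀/P)/ln(1+r)⌉ = ⌈72.375⌉ = 73 payments; the last is €100.43.
Total paid = 72·€267.33 + €100.43 = €19,348.19.
Total interest = total paid − principal = €19,348.19 − €14,250.00 = €5,098.19.

€5,098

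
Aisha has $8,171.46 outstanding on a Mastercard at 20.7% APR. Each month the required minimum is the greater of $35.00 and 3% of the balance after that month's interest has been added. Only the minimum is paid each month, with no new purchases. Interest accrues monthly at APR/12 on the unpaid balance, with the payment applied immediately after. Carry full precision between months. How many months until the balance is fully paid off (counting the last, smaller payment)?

Monthly rate r = 20.7%/12 = 1.725% = 0.01725.
While 3% of the post-interest balance exceeds $35.00, each month B ← (B·(1+r))·(1 − 0.03), i.e. B shrinks by the factor (1+r)·0.97 = 0.98673.
This holds for months 1–148. Entering month 149 the balance is $1,131.92; 3% of the post-interest balance is now below $35.00, so the flat $35.00 minimum applies from here.
From month 149 a fixed $35.00 at rate r clears $1,131.92 in 48 more payments. Total: 148 + 48 = 196 months.

196 months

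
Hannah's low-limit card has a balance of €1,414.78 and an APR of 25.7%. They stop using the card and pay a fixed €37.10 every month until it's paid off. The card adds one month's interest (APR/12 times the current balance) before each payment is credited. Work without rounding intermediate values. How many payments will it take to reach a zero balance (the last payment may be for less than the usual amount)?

81 months

Monthly rate r = 25.7%/12 = 2.14167% = 0.0214167.
Recurrence: B ← B·(1+r) − €37.10.
Month 1: interest €30.30; balance after payment €1,407.98.
Month 2: interest €30.15; balance after payment €1,401.03.
Closed form: n = −ln(1 − rB₀/P)/ln(1+r) = −ln(0.18329)/ln(1.02142) ≈ 80.068, so the balance reaches zero during payment 81.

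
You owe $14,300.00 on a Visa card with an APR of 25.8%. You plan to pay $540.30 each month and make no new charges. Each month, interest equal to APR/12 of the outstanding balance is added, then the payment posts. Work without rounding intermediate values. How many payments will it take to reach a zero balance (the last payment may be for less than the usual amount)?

40 payments

Monthly rate r = 25.8%/12 = 2.15% = 0.0215.
Recurrence: B ← B·(1+r) − $540.30.
Month 1: interest $307.45; balance after payment $14,067.15.
Month 2: interest $302.44; balance after payment $13,829.29.
Closed form: n = −ln(1 − rB₀/P)/ln(1+r) = −ln(0.43096)/ln(1.0215) ≈ 39.570, so the balance reaches zero during payment 40.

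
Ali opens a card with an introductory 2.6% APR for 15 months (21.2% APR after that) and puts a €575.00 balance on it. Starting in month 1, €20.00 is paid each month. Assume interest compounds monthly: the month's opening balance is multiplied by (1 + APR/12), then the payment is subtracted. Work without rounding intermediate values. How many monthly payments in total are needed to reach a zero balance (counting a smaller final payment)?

32 months

Promo months 1–15 at r₀ = 2.6%/12 = 0.00216667; months 16+ at r₁ = 21.2%/12 = 0.0176667.
After month 15: iterate B ← B·(1+r₀) − €20.00 for 15 months → €289.38.
Then at r₁ with €20.00/mo: n₂ = −ln(1 − r₁·B/P)/ln(1+r₁) ≈ 16.86 → 17 more payments.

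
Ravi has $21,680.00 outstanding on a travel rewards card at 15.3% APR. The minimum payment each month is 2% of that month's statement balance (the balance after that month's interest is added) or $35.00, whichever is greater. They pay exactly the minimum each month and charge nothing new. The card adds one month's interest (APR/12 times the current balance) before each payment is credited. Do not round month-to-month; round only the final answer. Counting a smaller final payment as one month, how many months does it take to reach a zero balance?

415 months

Monthly rate r = 15.3%/12 = 1.275% = 0.01275.
While 2% of the post-interest balance exceeds $35.00, each month B ← (B·(1+r))·(1 − 0.02), i.e. B shrinks by the factor (1+r)·0.98 = 0.9925.
This holds for months 1–336. Entering month 337 the balance is $1,724.95; 2% of the post-interest balance is now below $35.00, so the flat $35.00 minimum applies from here.
From month 337 a fixed $35.00 at rate r clears $1,724.95 in 79 more payments. Total: 336 + 79 = 415 months.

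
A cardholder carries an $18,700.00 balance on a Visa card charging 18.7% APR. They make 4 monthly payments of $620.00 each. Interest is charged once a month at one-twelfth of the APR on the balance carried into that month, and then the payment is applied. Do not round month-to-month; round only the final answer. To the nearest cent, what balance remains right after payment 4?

Monthly rate r = 18.7%/12 = 1.55833% = 0.0155833.
Each month: B ← B·(1+r) − $620.00.
Month 1: interest $291.41; balance after payment $18,371.41.
Month 2: interest $286.29; balance after payment $18,037.70.
Month 3: interest $281.09; balance after payment $17,698.78.
Month 4: interest $275.81; balance after payment $17,354.59.

$17,354.59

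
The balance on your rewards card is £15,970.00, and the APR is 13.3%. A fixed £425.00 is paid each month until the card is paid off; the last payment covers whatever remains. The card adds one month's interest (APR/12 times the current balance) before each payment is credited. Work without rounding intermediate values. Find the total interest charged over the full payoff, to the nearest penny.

£4,800.05

Monthly rate r = 13.3%/12 = 1.10833% = 0.0110833.
Payoff takes n = ⌈−ln(1 − rB₀/P)/ln(1+r)⌉ = ⌈48.870⌉ = 49 payments; the last is £370.05.
Total paid = 48·£425.00 + £370.05 = £20,770.05.
Total interest = total paid − principal = £20,770.05 − £15,970.00 = £4,800.05.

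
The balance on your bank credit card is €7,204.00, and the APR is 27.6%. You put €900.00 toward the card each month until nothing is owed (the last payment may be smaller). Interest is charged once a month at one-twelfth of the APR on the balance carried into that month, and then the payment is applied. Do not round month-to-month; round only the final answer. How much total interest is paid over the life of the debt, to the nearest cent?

Monthly rate r = 27.6%/12 = 2.3% = 0.023.
Payoff takes n = ⌈−ln(1 − rB₀/P)/ln(1+r)⌉ = ⌈8.948⌉ = 9 payments; the last is €853.44.
Total paid = 8·€900.00 + €853.44 = €8,053.44.
Total interest = total paid − principal = €8,053.44 − €7,204.00 = €849.44.

€849.44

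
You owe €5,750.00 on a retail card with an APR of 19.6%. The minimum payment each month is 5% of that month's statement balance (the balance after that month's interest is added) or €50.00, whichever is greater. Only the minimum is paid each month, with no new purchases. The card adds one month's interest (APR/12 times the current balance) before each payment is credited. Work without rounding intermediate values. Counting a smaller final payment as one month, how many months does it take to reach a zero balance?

Monthly rate r = 19.6%/12 = 1.63333% = 0.0163333.
While 5% of the post-interest balance exceeds €50.00, each month B ← (B·(1+r))·(1 − 0.05), i.e. B shrinks by the factor (1+r)·0.95 = 0.96552.
This holds for months 1–51. Entering month 52 the balance is €960.32; 5% of the post-interest balance is now below €50.00, so the flat €50.00 minimum applies from here.
From month 52 a fixed €50.00 at rate r clears €960.32 in 24 more payments. Total: 51 + 24 = 75 months.

75 months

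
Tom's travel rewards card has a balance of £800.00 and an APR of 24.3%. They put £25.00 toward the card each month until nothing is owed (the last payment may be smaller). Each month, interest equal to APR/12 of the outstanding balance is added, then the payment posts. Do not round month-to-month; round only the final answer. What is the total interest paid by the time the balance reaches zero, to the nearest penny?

Monthly rate r = 24.3%/12 = 2.025% = 0.02025.
Payoff takes n = ⌈−ln(1 − rB₀/P)/ln(1+r)⌉ = ⌈52.082⌉ = 53 payments; the last is £2.07.
Total paid = 52·£25.00 + £2.07 = £1,302.07.
Total interest = total paid − principal = £1,302.07 − £800.00 = £502.07.

£502.07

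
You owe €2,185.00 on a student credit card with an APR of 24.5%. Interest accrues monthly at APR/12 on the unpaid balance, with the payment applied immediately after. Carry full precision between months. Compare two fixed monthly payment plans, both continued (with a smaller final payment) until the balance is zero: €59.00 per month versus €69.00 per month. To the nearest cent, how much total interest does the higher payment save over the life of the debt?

€568.63

Monthly rate r = 24.5%/12 = 2.04167% = 0.0204167.
At €59.00/mo: n = ⌈−ln(1 − rB₀/P)/ln(1+r)⌉ = 70 payments (last €48.17); total interest = total paid − €2,185.00 = €1,934.17.
At €69.00/mo: 52 payments (last €31.54); total interest €1,365.54.
Interest saved = €1,934.17 − €1,365.54 = €568.63.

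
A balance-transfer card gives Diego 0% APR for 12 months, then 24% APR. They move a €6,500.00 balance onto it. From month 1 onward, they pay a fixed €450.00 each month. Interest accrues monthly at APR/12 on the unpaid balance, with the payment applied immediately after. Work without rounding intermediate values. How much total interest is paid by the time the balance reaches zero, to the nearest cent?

Promo months 1–12 at r₀ = 0%/12 = 0; months 13+ at r₁ = 24%/12 = 0.02.
After month 12 (no interest yet): B = €6,500.00 − 12·€450.00 = €1,100.00.
Then at r₁ with €450.00/mo: n₂ = −ln(1 − r₁·B/P)/ln(1+r₁) ≈ 2.53 → 3 more payments.
Total paid = 14·€450.00 + €240.15 = €6,540.15; interest = €6,540.15 − €6,500.00 = €40.15.

€40.15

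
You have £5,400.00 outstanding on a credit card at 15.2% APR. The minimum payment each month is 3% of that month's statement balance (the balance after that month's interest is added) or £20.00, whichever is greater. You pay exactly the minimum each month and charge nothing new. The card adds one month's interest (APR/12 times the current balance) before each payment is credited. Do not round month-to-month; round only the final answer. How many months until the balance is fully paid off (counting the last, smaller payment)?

Monthly rate r = 15.2%/12 = 1.26667% = 0.0126667.
While 3% of the post-interest balance exceeds £20.00, each month B ← (B·(1+r))·(1 − 0.03), i.e. B shrinks by the factor (1+r)·0.97 = 0.98229.
This holds for months 1–118. Entering month 119 the balance is £655.40; 3% of the post-interest balance is now below £20.00, so the flat £20.00 minimum applies from here.
From month 119 a fixed £20.00 at rate r clears £655.40 in 43 more payments. Total: 118 + 43 = 161 months.

161 months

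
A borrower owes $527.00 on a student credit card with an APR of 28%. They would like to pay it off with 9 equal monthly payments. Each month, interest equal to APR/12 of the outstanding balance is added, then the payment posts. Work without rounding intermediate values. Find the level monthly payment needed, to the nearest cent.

$65.60

Monthly rate r = 28%/12 = 2.33333% = 0.0233333.
Level-payment amortization: P = B₀·r / (1 − (1+r)^(−n)) = 527.00·0.0233333 / (1 − 1.02333^(−9)).
Denominator 1 − (1+r)^(−9) = 0.187457823.
P = 12.2967 / 0.187457823 ≈ 65.60.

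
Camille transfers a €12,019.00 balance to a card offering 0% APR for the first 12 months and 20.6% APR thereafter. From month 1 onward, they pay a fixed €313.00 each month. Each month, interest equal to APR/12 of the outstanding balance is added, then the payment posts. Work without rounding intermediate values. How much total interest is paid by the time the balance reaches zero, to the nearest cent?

€2,838.26

Promo months 1–12 at r₀ = 0%/12 = 0; months 13+ at r₁ = 20.6%/12 = 0.0171667.
After month 12 (no interest yet): B = €12,019.00 − 12·€313.00 = €8,263.00.
Then at r₁ with €313.00/mo: n₂ = −ln(1 − r₁·B/P)/ln(1+r₁) ≈ 35.47 → 36 more payments.
Total paid = 47·€313.00 + €146.26 = €14,857.26; interest = €14,857.26 − €12,019.00 = €2,838.26.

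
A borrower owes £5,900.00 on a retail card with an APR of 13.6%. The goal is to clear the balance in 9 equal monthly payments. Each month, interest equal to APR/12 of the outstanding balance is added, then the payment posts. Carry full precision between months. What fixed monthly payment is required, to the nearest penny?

Monthly rate r = 13.6%/12 = 1.13333% = 0.0113333.
Level-payment amortization: P = B₀·r / (1 − (1+r)^(−n)) = 5900.00·0.0113333 / (1 − 1.01133^(−9)).
Denominator 1 − (1+r)^(−9) = 0.096452259.
P = 66.8667 / 0.096452259 ≈ 693.26.

£693.26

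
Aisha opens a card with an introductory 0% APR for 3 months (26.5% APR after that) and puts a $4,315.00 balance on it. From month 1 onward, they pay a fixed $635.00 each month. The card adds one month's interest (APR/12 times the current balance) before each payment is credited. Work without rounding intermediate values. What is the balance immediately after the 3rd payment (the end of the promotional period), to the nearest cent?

Promo months 1–3 at r₀ = 0%/12 = 0; months 4+ at r₁ = 26.5%/12 = 0.0220833.
After month 3 (no interest yet): B = $4,315.00 − 3·$635.00 = $2,410.00.

$2,410.00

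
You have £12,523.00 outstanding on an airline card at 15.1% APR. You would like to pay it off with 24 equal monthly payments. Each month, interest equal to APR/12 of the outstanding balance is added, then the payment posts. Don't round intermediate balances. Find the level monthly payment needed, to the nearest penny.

Monthly rate r = 15.1%/12 = 1.25833% = 0.0125833.
Level-payment amortization: P = B₀·r / (1 − (1+r)^(−n)) = 12523.00·0.0125833 / (1 − 1.01258^(−24)).
Denominator 1 − (1+r)^(−24) = 0.259267492.
P = 157.581 / 0.259267492 ≈ 607.79.

£607.79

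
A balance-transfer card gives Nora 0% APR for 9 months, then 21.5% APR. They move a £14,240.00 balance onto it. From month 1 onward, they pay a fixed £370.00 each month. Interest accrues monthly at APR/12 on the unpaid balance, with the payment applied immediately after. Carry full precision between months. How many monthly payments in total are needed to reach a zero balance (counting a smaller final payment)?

52 payments

Promo months 1–9 at r₀ = 0%/12 = 0; months 10+ at r₁ = 21.5%/12 = 0.0179167.
After month 9 (no interest yet): B = £14,240.00 − 9·£370.00 = £10,910.00.
Then at r₁ with £370.00/mo: n₂ = −ln(1 − r₁·B/P)/ln(1+r₁) ≈ 42.31 → 43 more payments.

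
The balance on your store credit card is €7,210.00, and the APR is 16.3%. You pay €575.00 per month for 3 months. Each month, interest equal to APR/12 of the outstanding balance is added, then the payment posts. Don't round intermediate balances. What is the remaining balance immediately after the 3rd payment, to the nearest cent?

€5,759.28

Monthly rate r = 16.3%/12 = 1.35833% = 0.0135833.
Each month: B ← B·(1+r) − €575.00.
Month 1: interest €97.94; balance after payment €6,732.94.
Month 2: interest €91.46; balance after payment €6,249.39.
Month 3: interest €84.89; balance after payment €5,759.28.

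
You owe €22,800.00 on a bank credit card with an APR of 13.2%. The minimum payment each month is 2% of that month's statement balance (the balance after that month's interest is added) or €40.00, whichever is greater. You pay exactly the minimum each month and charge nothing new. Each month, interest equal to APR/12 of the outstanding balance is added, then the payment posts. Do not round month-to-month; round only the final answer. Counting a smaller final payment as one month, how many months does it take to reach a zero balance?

336 months

Monthly rate r = 13.2%/12 = 1.1% = 0.011.
While 2% of the post-interest balance exceeds €40.00, each month B ← (B·(1+r))·(1 − 0.02), i.e. B shrinks by the factor (1+r)·0.98 = 0.99078.
This holds for months 1–264. Entering month 265 the balance is €1,976.62; 2% of the post-interest balance is now below €40.00, so the flat €40.00 minimum applies from here.
From month 265 a fixed €40.00 at rate r clears €1,976.62 in 72 more payments. Total: 264 + 72 = 336 months.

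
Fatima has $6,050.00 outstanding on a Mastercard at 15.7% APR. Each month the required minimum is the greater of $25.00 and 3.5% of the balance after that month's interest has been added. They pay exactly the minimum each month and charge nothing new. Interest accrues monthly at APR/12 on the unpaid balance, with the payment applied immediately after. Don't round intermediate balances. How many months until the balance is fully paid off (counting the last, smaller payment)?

Monthly rate r = 15.7%/12 = 1.30833% = 0.0130833.
While 3.5% of the post-interest balance exceeds $25.00, each month B ← (B·(1+r))·(1 − 0.035), i.e. B shrinks by the factor (1+r)·0.965 = 0.97763.
This holds for months 1–95. Entering month 96 the balance is $704.92; 3.5% of the post-interest balance is now below $25.00, so the flat $25.00 minimum applies from here.
From month 96 a fixed $25.00 at rate r clears $704.92 in 36 more payments. Total: 95 + 36 = 131 months.

131 months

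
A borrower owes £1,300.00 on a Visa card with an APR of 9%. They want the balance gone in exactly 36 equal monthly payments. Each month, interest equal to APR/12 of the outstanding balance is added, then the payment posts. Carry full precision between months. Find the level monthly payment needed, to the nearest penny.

Monthly rate r = 9%/12 = 0.75% = 0.0075.
Level-payment amortization: P = B₀·r / (1 − (1+r)^(−n)) = 1300.00·0.0075 / (1 − 1.0075^(−36)).
Denominator 1 − (1+r)^(−36) = 0.235851039.
P = 9.75 / 0.235851039 ≈ 41.34.

£41.34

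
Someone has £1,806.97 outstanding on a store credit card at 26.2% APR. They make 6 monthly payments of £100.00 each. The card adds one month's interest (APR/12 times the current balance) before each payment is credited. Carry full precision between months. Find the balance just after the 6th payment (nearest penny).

Monthly rate r = 26.2%/12 = 2.18333% = 0.0218333.
Each month: B ← B·(1+r) − £100.00.
Month 1: interest £39.45; balance after payment £1,746.42.
Month 2: interest £38.13; balance after payment £1,684.55.
Month 3: interest £36.78; balance after payment £1,621.33.
Month 4: interest £35.40; balance after payment £1,556.73.
Month 5: interest £33.99; balance after payment £1,490.72.
Month 6: interest £32.55; balance after payment £1,423.27.

£1,423.27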